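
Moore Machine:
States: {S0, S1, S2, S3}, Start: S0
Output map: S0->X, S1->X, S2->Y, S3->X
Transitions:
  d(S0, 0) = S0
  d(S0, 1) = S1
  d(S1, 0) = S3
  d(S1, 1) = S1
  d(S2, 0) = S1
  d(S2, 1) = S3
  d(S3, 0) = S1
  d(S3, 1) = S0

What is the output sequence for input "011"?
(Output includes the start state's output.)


Start: S0 (output X)
  --0--> S0 (output X)
  --1--> S1 (output X)
  --1--> S1 (output X)

"XXXX"


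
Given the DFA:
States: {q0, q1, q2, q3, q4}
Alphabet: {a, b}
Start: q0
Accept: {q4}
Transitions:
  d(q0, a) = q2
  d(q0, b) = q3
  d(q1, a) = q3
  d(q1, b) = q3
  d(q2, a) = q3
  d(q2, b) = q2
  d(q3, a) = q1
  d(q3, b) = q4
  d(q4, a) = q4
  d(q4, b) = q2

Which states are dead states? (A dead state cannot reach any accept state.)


Forward reachability from each state:
  q0 -> reaches accept state q4 (live)
  q1 -> reaches accept state q4 (live)
  q2 -> reaches accept state q4 (live)
  q3 -> reaches accept state q4 (live)
  q4 -> reaches accept state q4 (live)

None (all states can reach an accept state)


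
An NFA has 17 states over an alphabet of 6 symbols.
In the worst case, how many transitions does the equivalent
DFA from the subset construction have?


Subset construction: one DFA state per subset of NFA states = 2^17 = 131072 states.
Each DFA state has 6 outgoing transitions: 131072 * 6 = 786432

786432


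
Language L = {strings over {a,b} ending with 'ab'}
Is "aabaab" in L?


last two symbols = 'ab'

Yes, "aabaab" is in L


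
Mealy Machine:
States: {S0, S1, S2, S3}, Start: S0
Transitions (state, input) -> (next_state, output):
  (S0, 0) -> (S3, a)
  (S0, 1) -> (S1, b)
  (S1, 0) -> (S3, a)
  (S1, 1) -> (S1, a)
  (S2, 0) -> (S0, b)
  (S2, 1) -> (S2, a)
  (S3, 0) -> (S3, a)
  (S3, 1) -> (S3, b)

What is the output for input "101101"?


Step-by-step:
  (S0, 1) -> (S1, b)
  (S1, 0) -> (S3, a)
  (S3, 1) -> (S3, b)
  (S3, 1) -> (S3, b)
  (S3, 0) -> (S3, a)
  (S3, 1) -> (S3, b)

"babbab"


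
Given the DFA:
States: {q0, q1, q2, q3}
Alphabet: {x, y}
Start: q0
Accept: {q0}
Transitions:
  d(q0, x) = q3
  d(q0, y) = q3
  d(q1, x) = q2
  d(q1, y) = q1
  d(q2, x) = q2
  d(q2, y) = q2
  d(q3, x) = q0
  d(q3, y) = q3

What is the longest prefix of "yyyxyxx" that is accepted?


Run the DFA, marking each prefix where the state is accepting:
  "" -> q0 [accept]
  "y" -> q3 [reject]
  "yy" -> q3 [reject]
  "yyy" -> q3 [reject]
  "yyyx" -> q0 [accept]
  "yyyxy" -> q3 [reject]
  "yyyxyx" -> q0 [accept]
  "yyyxyxx" -> q3 [reject]

"yyyxyx"


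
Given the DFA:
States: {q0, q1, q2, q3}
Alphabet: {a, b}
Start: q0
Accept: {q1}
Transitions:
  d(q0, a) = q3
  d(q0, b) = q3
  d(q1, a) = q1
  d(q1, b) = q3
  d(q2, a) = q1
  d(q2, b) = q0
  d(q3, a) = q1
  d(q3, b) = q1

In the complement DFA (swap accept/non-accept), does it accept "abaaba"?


Trace: q0 -> q3 -> q1 -> q1 -> q1 -> q3 -> q1
Final: q1
Original accept: {q1}
Complement: q1 is in original accept

No, complement rejects (original accepts)


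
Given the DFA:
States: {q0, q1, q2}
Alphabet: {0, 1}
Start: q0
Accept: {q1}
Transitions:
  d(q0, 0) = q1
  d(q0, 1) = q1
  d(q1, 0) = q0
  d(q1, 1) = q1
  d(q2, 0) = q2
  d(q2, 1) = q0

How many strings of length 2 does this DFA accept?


Enumerating all length-2 strings:
  "00" -> q0 [reject]
  "01" -> q1 [accept]
  "10" -> q0 [reject]
  "11" -> q1 [accept]

2 out of 4


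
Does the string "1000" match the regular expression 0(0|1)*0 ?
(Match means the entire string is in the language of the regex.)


|string| = 4; first = '1'; last = '0'

No, "1000" does not match 0(0|1)*0


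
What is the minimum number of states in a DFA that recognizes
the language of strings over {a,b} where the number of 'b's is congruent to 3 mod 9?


States track (count of 'b') mod 9.
Need 9 states: one per remainder 0..8; accept = remainder 3.

9


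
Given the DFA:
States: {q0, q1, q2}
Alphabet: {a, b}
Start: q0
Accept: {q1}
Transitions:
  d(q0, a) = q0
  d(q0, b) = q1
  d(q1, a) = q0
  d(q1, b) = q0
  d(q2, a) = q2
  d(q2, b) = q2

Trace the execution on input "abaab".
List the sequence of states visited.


Input: abaab
d(q0, a) = q0
d(q0, b) = q1
d(q1, a) = q0
d(q0, a) = q0
d(q0, b) = q1


q0 -> q0 -> q1 -> q0 -> q0 -> q1


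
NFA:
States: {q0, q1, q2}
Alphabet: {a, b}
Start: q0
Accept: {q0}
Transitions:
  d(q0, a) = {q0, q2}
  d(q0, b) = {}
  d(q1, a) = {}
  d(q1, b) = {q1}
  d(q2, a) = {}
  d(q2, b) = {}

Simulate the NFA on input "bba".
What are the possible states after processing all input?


Start: {q0}
  --b--> {}
  --b--> {}
  --a--> {}

{} (empty set, no valid transitions)


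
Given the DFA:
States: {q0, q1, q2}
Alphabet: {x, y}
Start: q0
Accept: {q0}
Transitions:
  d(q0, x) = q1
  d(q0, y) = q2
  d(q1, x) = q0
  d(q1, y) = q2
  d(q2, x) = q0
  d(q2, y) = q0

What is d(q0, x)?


Looking up transition d(q0, x)

q1


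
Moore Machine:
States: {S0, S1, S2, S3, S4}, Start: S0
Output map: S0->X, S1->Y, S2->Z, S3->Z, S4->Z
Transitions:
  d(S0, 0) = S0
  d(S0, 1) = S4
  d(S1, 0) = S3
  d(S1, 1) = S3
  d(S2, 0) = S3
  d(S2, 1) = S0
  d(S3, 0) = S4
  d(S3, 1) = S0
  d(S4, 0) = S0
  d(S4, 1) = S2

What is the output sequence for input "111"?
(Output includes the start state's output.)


Start: S0 (output X)
  --1--> S4 (output Z)
  --1--> S2 (output Z)
  --1--> S0 (output X)

"XZZX"


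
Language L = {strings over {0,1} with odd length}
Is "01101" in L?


length = 5; 5 mod 2 = 1

Yes, "01101" is in L


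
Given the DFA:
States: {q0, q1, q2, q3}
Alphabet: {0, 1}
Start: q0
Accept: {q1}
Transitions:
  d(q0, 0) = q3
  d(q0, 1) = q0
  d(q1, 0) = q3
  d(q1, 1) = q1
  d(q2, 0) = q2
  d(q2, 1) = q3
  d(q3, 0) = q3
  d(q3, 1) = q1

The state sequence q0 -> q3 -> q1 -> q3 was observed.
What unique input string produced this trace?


Trace back each transition to find the symbol:
  q0 --[0]--> q3
  q3 --[1]--> q1
  q1 --[0]--> q3

"010"


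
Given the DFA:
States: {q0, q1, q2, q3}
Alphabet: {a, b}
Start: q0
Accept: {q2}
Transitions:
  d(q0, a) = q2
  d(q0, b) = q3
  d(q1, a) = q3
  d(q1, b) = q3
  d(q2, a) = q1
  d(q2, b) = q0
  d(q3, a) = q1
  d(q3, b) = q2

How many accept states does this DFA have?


Accept states listed: {q2}
Counting: q2(1)

1


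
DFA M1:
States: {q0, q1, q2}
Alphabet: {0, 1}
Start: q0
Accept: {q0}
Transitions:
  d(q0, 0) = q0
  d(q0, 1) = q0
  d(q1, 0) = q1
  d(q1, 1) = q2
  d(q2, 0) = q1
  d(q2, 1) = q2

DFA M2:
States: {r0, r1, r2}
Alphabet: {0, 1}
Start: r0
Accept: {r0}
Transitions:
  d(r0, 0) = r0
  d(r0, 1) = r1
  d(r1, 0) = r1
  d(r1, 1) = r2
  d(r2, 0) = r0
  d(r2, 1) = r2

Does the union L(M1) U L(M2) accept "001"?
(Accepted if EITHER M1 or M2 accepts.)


M1: final=q0 accepted=True
M2: final=r1 accepted=False

Yes, union accepts


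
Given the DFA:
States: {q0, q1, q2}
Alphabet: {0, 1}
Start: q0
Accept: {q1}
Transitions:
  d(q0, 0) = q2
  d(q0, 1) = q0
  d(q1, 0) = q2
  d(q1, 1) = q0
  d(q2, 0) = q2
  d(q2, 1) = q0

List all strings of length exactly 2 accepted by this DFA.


All strings of length 2: 4 total
Accepted: 0

None


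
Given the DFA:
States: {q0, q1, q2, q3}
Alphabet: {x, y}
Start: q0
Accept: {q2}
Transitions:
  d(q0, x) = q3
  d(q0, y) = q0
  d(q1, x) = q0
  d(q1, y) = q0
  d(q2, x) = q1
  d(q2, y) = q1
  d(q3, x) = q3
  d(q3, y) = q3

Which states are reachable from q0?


BFS from q0:
  layer 0: {q0}
  layer 1: {q3}

{q0, q3}


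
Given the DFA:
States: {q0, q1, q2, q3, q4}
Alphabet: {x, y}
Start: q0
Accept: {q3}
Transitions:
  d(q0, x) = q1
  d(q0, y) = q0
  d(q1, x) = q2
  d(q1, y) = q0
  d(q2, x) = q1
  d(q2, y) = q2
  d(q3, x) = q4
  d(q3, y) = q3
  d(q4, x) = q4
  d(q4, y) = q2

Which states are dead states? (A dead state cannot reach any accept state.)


Forward reachability from each state:
  q0 -> reaches {q0, q1, q2}, no accept state (dead)
  q1 -> reaches {q0, q1, q2}, no accept state (dead)
  q2 -> reaches {q0, q1, q2}, no accept state (dead)
  q3 -> reaches accept state q3 (live)
  q4 -> reaches {q0, q1, q2, q4}, no accept state (dead)

{q0, q1, q2, q4}


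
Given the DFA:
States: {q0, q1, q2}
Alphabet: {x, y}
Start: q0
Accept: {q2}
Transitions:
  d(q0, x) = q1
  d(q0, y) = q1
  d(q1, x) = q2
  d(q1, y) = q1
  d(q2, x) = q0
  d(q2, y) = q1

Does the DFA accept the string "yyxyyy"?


Trace: q0 -> q1 -> q1 -> q2 -> q1 -> q1 -> q1
Final state: q1
Accept states: {q2}

No, rejected (final state q1 is not an accept state)


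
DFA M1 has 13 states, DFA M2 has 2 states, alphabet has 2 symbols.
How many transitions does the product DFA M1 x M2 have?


Product DFA has 13 * 2 = 26 states.
Each has 2 transitions: 26 * 2 = 52

52


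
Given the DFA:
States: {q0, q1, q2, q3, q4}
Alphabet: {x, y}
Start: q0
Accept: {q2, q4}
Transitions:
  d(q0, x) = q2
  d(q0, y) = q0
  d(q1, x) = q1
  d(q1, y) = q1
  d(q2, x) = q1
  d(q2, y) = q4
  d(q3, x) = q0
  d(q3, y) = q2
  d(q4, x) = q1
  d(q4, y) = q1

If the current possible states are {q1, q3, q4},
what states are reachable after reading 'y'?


Apply transition on 'y' from each current state:
  d(q1, y) = q1
  d(q3, y) = q2
  d(q4, y) = q1

{q1, q2}


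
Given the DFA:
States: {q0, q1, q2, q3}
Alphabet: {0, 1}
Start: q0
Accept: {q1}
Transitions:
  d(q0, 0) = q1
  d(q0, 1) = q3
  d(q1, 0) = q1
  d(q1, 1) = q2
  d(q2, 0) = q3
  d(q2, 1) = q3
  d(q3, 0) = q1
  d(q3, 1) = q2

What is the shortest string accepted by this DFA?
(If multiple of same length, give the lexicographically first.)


BFS by string length (lex-first path to each state shown):
  len 0: q0<-""
  len 1: q1<-"0", q3<-"1"
Found accept state at length 1.

"0"


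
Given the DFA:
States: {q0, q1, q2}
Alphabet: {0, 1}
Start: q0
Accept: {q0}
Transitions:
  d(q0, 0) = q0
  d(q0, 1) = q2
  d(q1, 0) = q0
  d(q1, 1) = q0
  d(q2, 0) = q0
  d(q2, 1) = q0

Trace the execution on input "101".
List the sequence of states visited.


Input: 101
d(q0, 1) = q2
d(q2, 0) = q0
d(q0, 1) = q2


q0 -> q2 -> q0 -> q2


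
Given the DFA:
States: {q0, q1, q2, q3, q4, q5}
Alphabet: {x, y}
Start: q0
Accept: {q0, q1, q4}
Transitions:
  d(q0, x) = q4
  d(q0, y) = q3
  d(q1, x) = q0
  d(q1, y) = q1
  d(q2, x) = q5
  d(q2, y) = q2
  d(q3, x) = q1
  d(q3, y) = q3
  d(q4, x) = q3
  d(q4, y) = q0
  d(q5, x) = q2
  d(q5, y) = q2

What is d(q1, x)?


Looking up transition d(q1, x)

q0


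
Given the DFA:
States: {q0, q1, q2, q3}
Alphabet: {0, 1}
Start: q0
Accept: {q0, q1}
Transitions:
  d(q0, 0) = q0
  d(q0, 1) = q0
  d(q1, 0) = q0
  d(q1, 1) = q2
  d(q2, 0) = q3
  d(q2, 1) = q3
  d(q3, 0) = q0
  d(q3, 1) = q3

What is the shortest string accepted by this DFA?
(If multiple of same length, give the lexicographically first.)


BFS by string length (lex-first path to each state shown):
  len 0: q0<-""
Found accept state at length 0.

"" (empty string)


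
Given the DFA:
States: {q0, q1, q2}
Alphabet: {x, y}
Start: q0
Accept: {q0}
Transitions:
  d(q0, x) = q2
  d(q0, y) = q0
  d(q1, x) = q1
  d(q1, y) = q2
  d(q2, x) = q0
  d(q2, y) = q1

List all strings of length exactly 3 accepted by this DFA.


All strings of length 3: 8 total
Accepted: 3

"xxy", "yxx", "yyy"


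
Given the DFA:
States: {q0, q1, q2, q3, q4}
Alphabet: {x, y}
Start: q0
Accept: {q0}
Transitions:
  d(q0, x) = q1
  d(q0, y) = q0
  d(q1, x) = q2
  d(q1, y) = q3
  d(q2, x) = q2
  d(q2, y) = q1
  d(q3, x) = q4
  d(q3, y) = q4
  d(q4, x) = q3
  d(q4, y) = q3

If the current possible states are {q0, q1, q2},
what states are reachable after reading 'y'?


Apply transition on 'y' from each current state:
  d(q0, y) = q0
  d(q1, y) = q3
  d(q2, y) = q1

{q0, q1, q3}


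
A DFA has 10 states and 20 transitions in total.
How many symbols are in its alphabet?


Each state has exactly one transition per symbol.
|alphabet| = transitions / states = 20 / 10 = 2

2


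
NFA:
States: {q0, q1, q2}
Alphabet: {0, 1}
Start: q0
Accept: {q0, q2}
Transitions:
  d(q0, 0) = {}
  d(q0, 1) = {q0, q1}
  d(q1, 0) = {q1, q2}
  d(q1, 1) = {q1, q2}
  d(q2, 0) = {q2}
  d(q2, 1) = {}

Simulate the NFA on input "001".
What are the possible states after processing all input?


Start: {q0}
  --0--> {}
  --0--> {}
  --1--> {}

{} (empty set, no valid transitions)


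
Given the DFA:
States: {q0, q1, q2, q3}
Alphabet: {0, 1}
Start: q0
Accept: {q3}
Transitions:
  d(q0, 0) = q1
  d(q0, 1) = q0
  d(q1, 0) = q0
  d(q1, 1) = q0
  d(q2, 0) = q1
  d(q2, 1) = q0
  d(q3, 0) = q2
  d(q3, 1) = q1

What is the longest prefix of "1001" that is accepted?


Run the DFA, marking each prefix where the state is accepting:
  "" -> q0 [reject]
  "1" -> q0 [reject]
  "10" -> q1 [reject]
  "100" -> q0 [reject]
  "1001" -> q0 [reject]

No prefix is accepted


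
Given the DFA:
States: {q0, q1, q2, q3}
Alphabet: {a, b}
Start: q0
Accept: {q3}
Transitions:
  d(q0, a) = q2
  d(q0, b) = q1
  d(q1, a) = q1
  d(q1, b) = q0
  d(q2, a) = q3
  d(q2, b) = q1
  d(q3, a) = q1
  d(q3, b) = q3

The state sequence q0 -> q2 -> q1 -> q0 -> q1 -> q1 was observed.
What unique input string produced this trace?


Trace back each transition to find the symbol:
  q0 --[a]--> q2
  q2 --[b]--> q1
  q1 --[b]--> q0
  q0 --[b]--> q1
  q1 --[a]--> q1

"abbba"


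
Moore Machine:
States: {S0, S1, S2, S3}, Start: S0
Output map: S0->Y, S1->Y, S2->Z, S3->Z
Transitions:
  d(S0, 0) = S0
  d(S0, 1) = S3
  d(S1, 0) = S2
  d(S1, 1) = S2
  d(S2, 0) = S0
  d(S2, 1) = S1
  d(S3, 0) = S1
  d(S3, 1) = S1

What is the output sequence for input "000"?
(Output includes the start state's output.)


Start: S0 (output Y)
  --0--> S0 (output Y)
  --0--> S0 (output Y)
  --0--> S0 (output Y)

"YYYY"


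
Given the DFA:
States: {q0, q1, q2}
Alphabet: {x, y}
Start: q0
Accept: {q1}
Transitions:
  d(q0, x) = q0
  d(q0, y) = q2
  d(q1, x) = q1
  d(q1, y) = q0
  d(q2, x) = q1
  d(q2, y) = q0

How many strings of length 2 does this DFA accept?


Enumerating all length-2 strings:
  "xx" -> q0 [reject]
  "xy" -> q2 [reject]
  "yx" -> q1 [accept]
  "yy" -> q0 [reject]

1 out of 4


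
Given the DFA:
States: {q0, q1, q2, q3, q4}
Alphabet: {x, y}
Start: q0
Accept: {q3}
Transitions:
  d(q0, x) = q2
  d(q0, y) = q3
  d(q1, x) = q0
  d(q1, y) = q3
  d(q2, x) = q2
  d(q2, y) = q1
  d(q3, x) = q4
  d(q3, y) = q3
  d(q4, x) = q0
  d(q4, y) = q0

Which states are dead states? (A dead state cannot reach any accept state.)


Forward reachability from each state:
  q0 -> reaches accept state q3 (live)
  q1 -> reaches accept state q3 (live)
  q2 -> reaches accept state q3 (live)
  q3 -> reaches accept state q3 (live)
  q4 -> reaches accept state q3 (live)

None (all states can reach an accept state)


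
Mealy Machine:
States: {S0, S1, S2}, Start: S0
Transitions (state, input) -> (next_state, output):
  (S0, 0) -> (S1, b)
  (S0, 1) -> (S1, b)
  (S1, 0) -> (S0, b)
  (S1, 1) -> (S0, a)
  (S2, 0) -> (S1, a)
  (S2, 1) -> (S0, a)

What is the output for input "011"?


Step-by-step:
  (S0, 0) -> (S1, b)
  (S1, 1) -> (S0, a)
  (S0, 1) -> (S1, b)

"bab"


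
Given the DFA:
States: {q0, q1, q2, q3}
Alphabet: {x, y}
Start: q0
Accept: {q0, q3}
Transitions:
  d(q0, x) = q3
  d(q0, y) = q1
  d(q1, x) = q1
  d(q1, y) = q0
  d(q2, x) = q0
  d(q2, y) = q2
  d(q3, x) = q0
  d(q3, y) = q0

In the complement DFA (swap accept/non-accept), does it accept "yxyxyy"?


Trace: q0 -> q1 -> q1 -> q0 -> q3 -> q0 -> q1
Final: q1
Original accept: {q0, q3}
Complement: q1 is not in original accept

Yes, complement accepts (original rejects)


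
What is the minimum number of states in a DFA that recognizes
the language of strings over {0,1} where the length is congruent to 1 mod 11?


States track (length) mod 11.
Need 11 states: one per remainder 0..10; accept = remainder 1.

11


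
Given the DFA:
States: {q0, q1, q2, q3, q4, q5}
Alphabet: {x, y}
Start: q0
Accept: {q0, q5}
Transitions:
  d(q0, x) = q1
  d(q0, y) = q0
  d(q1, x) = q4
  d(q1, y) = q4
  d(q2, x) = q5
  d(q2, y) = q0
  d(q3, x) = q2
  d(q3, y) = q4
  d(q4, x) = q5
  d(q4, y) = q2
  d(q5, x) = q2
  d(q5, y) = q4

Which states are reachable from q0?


BFS from q0:
  layer 0: {q0}
  layer 1: {q1}
  layer 2: {q4}
  layer 3: {q2, q5}

{q0, q1, q2, q4, q5}


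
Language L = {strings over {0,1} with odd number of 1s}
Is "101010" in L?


count('1') = 3; 3 mod 2 = 1

Yes, "101010" is in L


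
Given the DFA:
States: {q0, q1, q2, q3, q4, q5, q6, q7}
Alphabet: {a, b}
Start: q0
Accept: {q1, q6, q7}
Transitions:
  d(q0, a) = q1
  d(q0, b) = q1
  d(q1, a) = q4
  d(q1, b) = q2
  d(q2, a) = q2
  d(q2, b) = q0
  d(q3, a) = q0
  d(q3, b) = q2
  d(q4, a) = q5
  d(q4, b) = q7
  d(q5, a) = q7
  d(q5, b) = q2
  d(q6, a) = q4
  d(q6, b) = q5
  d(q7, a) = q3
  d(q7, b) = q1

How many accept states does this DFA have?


Accept states listed: {q1, q6, q7}
Counting: q1(1) q6(2) q7(3)

3


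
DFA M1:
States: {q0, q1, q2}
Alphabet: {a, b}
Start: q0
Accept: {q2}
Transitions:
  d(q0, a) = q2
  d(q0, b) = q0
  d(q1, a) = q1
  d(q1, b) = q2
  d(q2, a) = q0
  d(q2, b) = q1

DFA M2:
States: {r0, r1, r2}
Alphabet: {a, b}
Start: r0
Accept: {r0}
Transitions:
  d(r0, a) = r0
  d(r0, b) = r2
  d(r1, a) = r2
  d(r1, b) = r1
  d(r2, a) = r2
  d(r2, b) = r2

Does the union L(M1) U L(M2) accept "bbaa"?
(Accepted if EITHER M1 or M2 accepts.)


M1: final=q0 accepted=False
M2: final=r2 accepted=False

No, union rejects (neither accepts)


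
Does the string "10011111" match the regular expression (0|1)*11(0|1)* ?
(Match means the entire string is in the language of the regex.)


|string| = 8; first = '1'; last = '1'

Yes, "10011111" matches (0|1)*11(0|1)*


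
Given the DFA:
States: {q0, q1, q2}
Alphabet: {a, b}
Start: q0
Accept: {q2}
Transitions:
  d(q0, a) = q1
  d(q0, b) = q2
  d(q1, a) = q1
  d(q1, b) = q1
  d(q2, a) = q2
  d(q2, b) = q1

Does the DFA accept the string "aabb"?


Trace: q0 -> q1 -> q1 -> q1 -> q1
Final state: q1
Accept states: {q2}

No, rejected (final state q1 is not an accept state)


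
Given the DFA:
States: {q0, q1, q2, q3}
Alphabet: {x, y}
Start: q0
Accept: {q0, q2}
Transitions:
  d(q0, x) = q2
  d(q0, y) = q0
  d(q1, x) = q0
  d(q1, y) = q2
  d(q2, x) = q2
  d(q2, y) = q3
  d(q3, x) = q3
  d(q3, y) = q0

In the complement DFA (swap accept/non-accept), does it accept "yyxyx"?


Trace: q0 -> q0 -> q0 -> q2 -> q3 -> q3
Final: q3
Original accept: {q0, q2}
Complement: q3 is not in original accept

Yes, complement accepts (original rejects)


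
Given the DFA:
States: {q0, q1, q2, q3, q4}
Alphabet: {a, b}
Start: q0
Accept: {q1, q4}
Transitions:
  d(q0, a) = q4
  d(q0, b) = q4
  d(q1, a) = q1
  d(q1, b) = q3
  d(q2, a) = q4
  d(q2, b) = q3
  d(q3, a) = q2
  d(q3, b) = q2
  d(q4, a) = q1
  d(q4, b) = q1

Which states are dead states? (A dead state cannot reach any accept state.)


Forward reachability from each state:
  q0 -> reaches accept state q1 (live)
  q1 -> reaches accept state q1 (live)
  q2 -> reaches accept state q1 (live)
  q3 -> reaches accept state q1 (live)
  q4 -> reaches accept state q1 (live)

None (all states can reach an accept state)


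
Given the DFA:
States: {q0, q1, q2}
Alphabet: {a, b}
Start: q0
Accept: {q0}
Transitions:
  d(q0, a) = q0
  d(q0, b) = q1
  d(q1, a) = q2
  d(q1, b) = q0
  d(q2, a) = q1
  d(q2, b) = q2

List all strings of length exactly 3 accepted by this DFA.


All strings of length 3: 8 total
Accepted: 3

"aaa", "abb", "bba"


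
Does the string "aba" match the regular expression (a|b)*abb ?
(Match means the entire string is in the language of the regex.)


|string| = 3; first = 'a'; last = 'a'

No, "aba" does not match (a|b)*abb


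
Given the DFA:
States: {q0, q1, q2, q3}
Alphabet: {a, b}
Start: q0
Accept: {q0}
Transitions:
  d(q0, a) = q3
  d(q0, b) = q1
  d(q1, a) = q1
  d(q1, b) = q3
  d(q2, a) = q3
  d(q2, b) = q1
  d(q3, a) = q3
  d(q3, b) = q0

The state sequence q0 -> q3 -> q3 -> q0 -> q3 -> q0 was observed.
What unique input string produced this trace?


Trace back each transition to find the symbol:
  q0 --[a]--> q3
  q3 --[a]--> q3
  q3 --[b]--> q0
  q0 --[a]--> q3
  q3 --[b]--> q0

"aabab"


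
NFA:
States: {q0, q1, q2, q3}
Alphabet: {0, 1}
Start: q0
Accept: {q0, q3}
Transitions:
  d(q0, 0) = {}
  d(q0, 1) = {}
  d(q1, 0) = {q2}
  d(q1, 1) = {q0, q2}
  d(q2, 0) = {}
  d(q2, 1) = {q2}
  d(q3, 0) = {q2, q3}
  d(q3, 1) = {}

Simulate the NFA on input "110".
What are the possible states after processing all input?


Start: {q0}
  --1--> {}
  --1--> {}
  --0--> {}

{} (empty set, no valid transitions)


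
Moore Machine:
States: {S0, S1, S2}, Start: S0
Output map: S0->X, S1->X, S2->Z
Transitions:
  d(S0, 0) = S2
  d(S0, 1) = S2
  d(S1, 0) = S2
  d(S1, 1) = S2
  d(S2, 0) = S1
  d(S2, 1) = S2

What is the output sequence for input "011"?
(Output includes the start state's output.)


Start: S0 (output X)
  --0--> S2 (output Z)
  --1--> S2 (output Z)
  --1--> S2 (output Z)

"XZZZ"


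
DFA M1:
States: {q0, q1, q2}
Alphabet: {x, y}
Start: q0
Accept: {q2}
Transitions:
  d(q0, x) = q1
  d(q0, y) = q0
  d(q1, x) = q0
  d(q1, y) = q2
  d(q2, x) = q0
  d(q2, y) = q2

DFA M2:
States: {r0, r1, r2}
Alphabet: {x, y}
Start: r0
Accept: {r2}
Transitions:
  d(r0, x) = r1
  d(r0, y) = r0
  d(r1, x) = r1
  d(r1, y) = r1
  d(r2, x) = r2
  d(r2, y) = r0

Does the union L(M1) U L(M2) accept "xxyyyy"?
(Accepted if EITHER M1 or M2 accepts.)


M1: final=q0 accepted=False
M2: final=r1 accepted=False

No, union rejects (neither accepts)


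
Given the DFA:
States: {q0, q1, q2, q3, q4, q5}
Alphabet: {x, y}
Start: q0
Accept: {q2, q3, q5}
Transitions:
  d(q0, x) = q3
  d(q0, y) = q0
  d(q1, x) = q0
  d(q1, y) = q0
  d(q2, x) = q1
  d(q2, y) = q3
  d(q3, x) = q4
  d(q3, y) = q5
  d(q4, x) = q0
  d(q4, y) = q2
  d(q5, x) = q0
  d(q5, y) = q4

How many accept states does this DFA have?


Accept states listed: {q2, q3, q5}
Counting: q2(1) q3(2) q5(3)

3


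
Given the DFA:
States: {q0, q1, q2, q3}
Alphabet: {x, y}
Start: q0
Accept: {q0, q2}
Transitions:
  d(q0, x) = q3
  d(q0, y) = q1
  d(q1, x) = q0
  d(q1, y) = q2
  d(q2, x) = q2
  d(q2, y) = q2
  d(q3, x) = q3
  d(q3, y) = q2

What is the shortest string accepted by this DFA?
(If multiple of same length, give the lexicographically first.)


BFS by string length (lex-first path to each state shown):
  len 0: q0<-""
Found accept state at length 0.

"" (empty string)


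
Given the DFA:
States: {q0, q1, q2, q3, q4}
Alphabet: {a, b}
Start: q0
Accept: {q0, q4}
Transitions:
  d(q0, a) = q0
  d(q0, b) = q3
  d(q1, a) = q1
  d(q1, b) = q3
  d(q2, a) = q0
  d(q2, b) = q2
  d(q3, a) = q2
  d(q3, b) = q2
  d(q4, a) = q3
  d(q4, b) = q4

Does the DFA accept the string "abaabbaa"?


Trace: q0 -> q0 -> q3 -> q2 -> q0 -> q3 -> q2 -> q0 -> q0
Final state: q0
Accept states: {q0, q4}

Yes, accepted (final state q0 is an accept state)


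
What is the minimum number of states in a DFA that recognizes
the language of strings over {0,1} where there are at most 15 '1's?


States: count = 0, 1, ..., 15 (all accepting; 16 states), plus a dead state for count > 15.
Total: 16 + 1 = 17.

17


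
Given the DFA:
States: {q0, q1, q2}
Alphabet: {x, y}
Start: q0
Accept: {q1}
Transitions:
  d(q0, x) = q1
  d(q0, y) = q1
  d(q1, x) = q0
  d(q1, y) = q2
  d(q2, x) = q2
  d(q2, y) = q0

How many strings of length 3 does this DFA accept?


Enumerating all length-3 strings:
  "xxx" -> q1 [accept]
  "xxy" -> q1 [accept]
  "xyx" -> q2 [reject]
  "xyy" -> q0 [reject]
  "yxx" -> q1 [accept]
  "yxy" -> q1 [accept]
  "yyx" -> q2 [reject]
  "yyy" -> q0 [reject]

4 out of 8


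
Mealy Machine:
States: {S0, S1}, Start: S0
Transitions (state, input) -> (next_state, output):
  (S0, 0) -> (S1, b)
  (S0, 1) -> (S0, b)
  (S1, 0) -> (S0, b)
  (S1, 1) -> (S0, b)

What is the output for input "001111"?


Step-by-step:
  (S0, 0) -> (S1, b)
  (S1, 0) -> (S0, b)
  (S0, 1) -> (S0, b)
  (S0, 1) -> (S0, b)
  (S0, 1) -> (S0, b)
  (S0, 1) -> (S0, b)

"bbbbbb"


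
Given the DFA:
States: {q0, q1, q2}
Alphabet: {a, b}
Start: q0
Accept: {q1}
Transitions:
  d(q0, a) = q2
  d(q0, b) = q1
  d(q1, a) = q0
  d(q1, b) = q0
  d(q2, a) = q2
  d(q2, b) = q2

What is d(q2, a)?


Looking up transition d(q2, a)

q2


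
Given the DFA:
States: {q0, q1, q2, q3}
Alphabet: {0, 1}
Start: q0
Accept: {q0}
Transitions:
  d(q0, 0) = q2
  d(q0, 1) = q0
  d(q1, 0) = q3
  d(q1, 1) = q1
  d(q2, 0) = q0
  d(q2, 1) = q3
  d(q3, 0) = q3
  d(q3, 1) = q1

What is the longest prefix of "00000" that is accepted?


Run the DFA, marking each prefix where the state is accepting:
  "" -> q0 [accept]
  "0" -> q2 [reject]
  "00" -> q0 [accept]
  "000" -> q2 [reject]
  "0000" -> q0 [accept]
  "00000" -> q2 [reject]

"0000"


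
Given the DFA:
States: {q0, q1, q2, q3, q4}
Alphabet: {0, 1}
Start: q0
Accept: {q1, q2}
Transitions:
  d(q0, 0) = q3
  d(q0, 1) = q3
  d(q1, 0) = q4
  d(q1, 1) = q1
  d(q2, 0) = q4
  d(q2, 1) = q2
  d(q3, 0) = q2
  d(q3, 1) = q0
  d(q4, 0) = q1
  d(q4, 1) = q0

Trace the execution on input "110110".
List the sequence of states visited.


Input: 110110
d(q0, 1) = q3
d(q3, 1) = q0
d(q0, 0) = q3
d(q3, 1) = q0
d(q0, 1) = q3
d(q3, 0) = q2


q0 -> q3 -> q0 -> q3 -> q0 -> q3 -> q2


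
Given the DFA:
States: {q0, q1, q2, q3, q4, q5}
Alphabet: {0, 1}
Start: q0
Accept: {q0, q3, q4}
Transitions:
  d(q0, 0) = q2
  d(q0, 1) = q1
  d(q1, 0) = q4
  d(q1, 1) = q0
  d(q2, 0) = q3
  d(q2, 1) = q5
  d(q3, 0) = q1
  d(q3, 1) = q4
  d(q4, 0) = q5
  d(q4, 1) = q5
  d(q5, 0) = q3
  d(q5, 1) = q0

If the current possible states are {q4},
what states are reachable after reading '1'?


Apply transition on '1' from each current state:
  d(q4, 1) = q5

{q5}


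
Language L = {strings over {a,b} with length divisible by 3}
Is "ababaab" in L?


length = 7; 7 mod 3 = 1

No, "ababaab" is not in L


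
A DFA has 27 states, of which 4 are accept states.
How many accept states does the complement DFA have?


Complement swaps accept and non-accept states.
27 - 4 = 23

23


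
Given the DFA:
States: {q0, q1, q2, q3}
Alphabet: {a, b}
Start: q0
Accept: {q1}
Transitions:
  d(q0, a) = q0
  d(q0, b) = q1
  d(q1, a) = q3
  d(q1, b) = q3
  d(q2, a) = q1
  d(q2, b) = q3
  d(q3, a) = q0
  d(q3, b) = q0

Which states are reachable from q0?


BFS from q0:
  layer 0: {q0}
  layer 1: {q1}
  layer 2: {q3}

{q0, q1, q3}


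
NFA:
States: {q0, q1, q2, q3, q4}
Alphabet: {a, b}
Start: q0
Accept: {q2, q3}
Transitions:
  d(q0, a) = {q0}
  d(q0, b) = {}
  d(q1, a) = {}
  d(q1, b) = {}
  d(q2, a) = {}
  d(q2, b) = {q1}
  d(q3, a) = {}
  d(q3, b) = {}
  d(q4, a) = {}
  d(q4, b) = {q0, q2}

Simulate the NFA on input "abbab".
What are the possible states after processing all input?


Start: {q0}
  --a--> {q0}
  --b--> {}
  --b--> {}
  --a--> {}
  --b--> {}

{} (empty set, no valid transitions)


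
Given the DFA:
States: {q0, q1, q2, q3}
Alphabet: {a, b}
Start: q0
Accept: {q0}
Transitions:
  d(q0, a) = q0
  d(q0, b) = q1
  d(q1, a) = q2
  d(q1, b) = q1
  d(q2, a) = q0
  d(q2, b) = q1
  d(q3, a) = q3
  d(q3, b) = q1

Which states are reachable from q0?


BFS from q0:
  layer 0: {q0}
  layer 1: {q1}
  layer 2: {q2}

{q0, q1, q2}


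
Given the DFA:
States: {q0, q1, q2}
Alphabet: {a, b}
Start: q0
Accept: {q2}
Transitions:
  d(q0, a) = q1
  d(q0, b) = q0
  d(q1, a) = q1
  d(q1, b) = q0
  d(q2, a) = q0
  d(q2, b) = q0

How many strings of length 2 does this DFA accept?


Enumerating all length-2 strings:
  "aa" -> q1 [reject]
  "ab" -> q0 [reject]
  "ba" -> q1 [reject]
  "bb" -> q0 [reject]

0 out of 4


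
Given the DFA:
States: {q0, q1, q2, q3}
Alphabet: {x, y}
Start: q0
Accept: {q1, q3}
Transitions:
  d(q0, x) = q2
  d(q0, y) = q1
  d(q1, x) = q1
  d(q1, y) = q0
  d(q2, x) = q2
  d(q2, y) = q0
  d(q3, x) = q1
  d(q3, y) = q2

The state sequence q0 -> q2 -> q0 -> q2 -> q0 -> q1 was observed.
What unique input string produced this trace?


Trace back each transition to find the symbol:
  q0 --[x]--> q2
  q2 --[y]--> q0
  q0 --[x]--> q2
  q2 --[y]--> q0
  q0 --[y]--> q1

"xyxyy"


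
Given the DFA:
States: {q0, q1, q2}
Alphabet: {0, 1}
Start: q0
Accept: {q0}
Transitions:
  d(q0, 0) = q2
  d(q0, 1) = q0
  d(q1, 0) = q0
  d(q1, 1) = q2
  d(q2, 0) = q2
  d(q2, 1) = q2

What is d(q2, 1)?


Looking up transition d(q2, 1)

q2


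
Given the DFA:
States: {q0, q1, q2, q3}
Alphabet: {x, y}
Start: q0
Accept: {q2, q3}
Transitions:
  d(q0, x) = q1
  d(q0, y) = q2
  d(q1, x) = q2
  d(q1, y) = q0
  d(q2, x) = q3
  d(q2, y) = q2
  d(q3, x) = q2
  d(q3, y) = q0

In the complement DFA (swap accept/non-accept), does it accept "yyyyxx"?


Trace: q0 -> q2 -> q2 -> q2 -> q2 -> q3 -> q2
Final: q2
Original accept: {q2, q3}
Complement: q2 is in original accept

No, complement rejects (original accepts)


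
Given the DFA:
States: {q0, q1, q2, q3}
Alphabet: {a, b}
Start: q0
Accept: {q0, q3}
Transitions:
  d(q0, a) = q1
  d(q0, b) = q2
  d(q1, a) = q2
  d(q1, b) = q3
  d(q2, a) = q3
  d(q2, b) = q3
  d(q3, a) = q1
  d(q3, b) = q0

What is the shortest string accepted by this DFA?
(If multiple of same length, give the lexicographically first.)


BFS by string length (lex-first path to each state shown):
  len 0: q0<-""
Found accept state at length 0.

"" (empty string)


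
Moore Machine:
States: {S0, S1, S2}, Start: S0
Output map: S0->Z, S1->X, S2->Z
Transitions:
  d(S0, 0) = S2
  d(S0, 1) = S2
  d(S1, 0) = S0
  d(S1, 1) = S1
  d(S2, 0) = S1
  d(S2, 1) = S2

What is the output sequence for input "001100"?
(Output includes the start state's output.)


Start: S0 (output Z)
  --0--> S2 (output Z)
  --0--> S1 (output X)
  --1--> S1 (output X)
  --1--> S1 (output X)
  --0--> S0 (output Z)
  --0--> S2 (output Z)

"ZZXXXZZ"


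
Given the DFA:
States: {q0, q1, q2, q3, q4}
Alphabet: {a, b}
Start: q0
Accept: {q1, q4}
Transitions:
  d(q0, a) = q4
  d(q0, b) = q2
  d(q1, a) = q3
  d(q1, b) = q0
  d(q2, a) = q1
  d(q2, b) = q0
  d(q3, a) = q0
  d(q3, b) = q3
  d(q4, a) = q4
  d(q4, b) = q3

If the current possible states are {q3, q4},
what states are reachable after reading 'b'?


Apply transition on 'b' from each current state:
  d(q3, b) = q3
  d(q4, b) = q3

{q3}


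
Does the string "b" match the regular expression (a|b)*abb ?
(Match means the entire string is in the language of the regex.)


|string| = 1; first = 'b'; last = 'b'

No, "b" does not match (a|b)*abb


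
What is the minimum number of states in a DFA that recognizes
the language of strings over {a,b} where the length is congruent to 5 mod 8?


States track (length) mod 8.
Need 8 states: one per remainder 0..7; accept = remainder 5.

8


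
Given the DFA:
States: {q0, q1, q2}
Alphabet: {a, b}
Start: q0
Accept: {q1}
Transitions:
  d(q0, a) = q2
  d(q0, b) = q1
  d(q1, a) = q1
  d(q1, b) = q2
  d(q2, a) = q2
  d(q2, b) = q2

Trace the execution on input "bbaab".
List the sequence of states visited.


Input: bbaab
d(q0, b) = q1
d(q1, b) = q2
d(q2, a) = q2
d(q2, a) = q2
d(q2, b) = q2


q0 -> q1 -> q2 -> q2 -> q2 -> q2


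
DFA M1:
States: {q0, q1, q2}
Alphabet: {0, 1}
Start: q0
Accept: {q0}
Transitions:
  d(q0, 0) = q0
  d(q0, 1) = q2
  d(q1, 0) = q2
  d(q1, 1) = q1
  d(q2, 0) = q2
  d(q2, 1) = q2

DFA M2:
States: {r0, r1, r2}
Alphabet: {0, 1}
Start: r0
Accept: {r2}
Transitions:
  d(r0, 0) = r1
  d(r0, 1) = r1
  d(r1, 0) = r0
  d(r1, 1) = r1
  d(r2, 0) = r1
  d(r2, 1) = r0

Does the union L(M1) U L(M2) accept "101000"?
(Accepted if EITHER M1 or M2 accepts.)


M1: final=q2 accepted=False
M2: final=r0 accepted=False

No, union rejects (neither accepts)


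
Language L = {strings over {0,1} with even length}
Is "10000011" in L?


length = 8; 8 mod 2 = 0

Yes, "10000011" is in L


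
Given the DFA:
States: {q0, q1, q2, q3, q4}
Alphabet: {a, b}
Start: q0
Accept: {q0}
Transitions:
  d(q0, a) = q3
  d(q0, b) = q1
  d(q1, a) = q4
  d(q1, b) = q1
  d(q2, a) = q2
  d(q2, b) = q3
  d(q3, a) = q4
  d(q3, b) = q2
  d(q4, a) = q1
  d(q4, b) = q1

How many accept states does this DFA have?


Accept states listed: {q0}
Counting: q0(1)

1


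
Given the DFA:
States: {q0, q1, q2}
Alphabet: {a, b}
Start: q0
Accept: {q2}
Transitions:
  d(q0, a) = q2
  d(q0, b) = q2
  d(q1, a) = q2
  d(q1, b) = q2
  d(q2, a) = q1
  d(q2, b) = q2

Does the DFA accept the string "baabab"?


Trace: q0 -> q2 -> q1 -> q2 -> q2 -> q1 -> q2
Final state: q2
Accept states: {q2}

Yes, accepted (final state q2 is an accept state)


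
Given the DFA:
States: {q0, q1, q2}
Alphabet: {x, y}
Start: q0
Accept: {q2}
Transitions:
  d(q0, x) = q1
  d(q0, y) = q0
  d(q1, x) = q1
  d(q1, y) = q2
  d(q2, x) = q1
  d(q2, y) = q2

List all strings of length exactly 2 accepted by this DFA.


All strings of length 2: 4 total
Accepted: 1

"xy"


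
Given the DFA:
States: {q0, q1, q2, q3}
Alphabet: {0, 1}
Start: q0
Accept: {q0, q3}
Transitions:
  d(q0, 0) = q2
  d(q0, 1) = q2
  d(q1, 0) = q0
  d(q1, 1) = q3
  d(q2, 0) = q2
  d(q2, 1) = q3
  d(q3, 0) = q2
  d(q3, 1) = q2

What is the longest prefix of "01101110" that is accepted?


Run the DFA, marking each prefix where the state is accepting:
  "" -> q0 [accept]
  "0" -> q2 [reject]
  "01" -> q3 [accept]
  "011" -> q2 [reject]
  "0110" -> q2 [reject]
  "01101" -> q3 [accept]
  "011011" -> q2 [reject]
  "0110111" -> q3 [accept]
  "01101110" -> q2 [reject]

"0110111"


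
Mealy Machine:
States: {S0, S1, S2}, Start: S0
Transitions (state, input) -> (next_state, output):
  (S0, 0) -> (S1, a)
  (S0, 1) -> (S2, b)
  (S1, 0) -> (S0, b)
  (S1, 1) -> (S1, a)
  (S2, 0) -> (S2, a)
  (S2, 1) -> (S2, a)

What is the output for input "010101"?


Step-by-step:
  (S0, 0) -> (S1, a)
  (S1, 1) -> (S1, a)
  (S1, 0) -> (S0, b)
  (S0, 1) -> (S2, b)
  (S2, 0) -> (S2, a)
  (S2, 1) -> (S2, a)

"aabbaa"


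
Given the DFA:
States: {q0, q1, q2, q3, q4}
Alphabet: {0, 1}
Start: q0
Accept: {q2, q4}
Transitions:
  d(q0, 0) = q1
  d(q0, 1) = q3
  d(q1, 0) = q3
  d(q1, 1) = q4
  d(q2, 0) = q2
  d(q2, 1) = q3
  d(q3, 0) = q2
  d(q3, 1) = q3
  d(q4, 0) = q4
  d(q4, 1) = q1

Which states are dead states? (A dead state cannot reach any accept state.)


Forward reachability from each state:
  q0 -> reaches accept state q2 (live)
  q1 -> reaches accept state q2 (live)
  q2 -> reaches accept state q2 (live)
  q3 -> reaches accept state q2 (live)
  q4 -> reaches accept state q2 (live)

None (all states can reach an accept state)


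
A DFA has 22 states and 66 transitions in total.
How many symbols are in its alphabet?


Each state has exactly one transition per symbol.
|alphabet| = transitions / states = 66 / 22 = 3

3


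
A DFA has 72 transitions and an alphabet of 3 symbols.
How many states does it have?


Each state has exactly one transition per symbol.
states = transitions / |alphabet| = 72 / 3 = 24

24


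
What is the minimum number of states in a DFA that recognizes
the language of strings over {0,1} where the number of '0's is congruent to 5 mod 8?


States track (count of '0') mod 8.
Need 8 states: one per remainder 0..7; accept = remainder 5.

8


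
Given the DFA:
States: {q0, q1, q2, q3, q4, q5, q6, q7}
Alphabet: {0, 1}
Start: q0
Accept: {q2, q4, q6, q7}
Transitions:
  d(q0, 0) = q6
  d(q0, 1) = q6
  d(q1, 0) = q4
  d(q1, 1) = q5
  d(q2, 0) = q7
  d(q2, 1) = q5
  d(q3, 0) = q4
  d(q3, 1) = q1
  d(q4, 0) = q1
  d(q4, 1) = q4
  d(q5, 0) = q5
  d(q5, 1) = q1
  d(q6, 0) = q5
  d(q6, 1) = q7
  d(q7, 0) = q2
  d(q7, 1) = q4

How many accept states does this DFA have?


Accept states listed: {q2, q4, q6, q7}
Counting: q2(1) q4(2) q6(3) q7(4)

4


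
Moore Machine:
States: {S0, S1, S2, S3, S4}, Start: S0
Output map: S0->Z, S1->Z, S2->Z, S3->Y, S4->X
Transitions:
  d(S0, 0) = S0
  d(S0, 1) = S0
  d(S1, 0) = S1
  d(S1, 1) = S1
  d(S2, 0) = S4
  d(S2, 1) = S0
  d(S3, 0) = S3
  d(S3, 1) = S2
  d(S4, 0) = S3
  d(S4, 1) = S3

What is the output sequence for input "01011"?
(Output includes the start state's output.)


Start: S0 (output Z)
  --0--> S0 (output Z)
  --1--> S0 (output Z)
  --0--> S0 (output Z)
  --1--> S0 (output Z)
  --1--> S0 (output Z)

"ZZZZZZ"


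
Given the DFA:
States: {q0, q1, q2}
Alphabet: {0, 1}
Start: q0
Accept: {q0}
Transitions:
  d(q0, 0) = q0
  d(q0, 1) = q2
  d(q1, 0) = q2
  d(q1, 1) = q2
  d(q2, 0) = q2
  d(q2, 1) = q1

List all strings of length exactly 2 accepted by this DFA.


All strings of length 2: 4 total
Accepted: 1

"00"


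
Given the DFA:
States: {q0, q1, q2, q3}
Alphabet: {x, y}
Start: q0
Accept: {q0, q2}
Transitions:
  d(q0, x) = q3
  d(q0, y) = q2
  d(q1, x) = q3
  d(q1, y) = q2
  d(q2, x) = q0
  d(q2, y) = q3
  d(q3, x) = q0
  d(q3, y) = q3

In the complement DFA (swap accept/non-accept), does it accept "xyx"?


Trace: q0 -> q3 -> q3 -> q0
Final: q0
Original accept: {q0, q2}
Complement: q0 is in original accept

No, complement rejects (original accepts)


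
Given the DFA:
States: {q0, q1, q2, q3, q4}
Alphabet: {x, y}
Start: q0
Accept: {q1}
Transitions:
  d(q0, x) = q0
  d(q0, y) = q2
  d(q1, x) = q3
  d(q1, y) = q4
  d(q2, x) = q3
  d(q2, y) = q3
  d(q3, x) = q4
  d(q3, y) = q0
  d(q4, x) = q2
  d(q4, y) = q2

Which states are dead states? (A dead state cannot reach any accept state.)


Forward reachability from each state:
  q0 -> reaches {q0, q2, q3, q4}, no accept state (dead)
  q1 -> reaches accept state q1 (live)
  q2 -> reaches {q0, q2, q3, q4}, no accept state (dead)
  q3 -> reaches {q0, q2, q3, q4}, no accept state (dead)
  q4 -> reaches {q0, q2, q3, q4}, no accept state (dead)

{q0, q2, q3, q4}


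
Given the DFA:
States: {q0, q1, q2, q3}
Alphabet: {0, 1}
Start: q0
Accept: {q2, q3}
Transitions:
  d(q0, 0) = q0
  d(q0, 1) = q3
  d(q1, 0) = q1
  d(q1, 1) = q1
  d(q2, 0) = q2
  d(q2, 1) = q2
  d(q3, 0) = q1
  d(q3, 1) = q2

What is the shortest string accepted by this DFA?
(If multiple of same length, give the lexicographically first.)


BFS by string length (lex-first path to each state shown):
  len 0: q0<-""
  len 1: q0<-"0", q3<-"1"
Found accept state at length 1.

"1"


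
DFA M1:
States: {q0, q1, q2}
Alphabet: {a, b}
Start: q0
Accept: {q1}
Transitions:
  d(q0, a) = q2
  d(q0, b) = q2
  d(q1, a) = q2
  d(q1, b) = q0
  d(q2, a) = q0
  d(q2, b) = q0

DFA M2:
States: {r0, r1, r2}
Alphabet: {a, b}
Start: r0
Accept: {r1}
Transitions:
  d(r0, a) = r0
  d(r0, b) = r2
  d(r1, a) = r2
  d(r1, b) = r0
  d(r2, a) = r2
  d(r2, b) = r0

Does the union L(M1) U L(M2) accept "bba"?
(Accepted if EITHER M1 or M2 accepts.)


M1: final=q2 accepted=False
M2: final=r0 accepted=False

No, union rejects (neither accepts)


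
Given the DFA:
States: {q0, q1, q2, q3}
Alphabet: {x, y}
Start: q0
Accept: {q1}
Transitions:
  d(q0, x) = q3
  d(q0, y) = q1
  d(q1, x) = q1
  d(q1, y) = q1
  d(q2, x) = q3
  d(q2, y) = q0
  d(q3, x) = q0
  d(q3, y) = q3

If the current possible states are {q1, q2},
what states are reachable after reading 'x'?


Apply transition on 'x' from each current state:
  d(q1, x) = q1
  d(q2, x) = q3

{q1, q3}


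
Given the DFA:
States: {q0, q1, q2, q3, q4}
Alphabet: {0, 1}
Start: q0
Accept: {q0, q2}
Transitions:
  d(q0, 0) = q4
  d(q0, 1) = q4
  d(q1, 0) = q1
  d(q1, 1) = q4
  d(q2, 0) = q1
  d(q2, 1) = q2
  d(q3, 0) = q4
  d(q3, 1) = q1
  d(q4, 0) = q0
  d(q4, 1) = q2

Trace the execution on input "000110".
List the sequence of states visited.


Input: 000110
d(q0, 0) = q4
d(q4, 0) = q0
d(q0, 0) = q4
d(q4, 1) = q2
d(q2, 1) = q2
d(q2, 0) = q1


q0 -> q4 -> q0 -> q4 -> q2 -> q2 -> q1


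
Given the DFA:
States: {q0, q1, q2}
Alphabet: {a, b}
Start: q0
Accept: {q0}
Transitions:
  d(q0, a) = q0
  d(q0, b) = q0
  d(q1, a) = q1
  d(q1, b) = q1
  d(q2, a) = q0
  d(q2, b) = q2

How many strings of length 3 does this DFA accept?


Enumerating all length-3 strings:
  "aaa" -> q0 [accept]
  "aab" -> q0 [accept]
  "aba" -> q0 [accept]
  "abb" -> q0 [accept]
  "baa" -> q0 [accept]
  "bab" -> q0 [accept]
  "bba" -> q0 [accept]
  "bbb" -> q0 [accept]

8 out of 8


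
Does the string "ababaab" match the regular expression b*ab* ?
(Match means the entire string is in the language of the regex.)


|string| = 7; first = 'a'; last = 'b'

No, "ababaab" does not match b*ab*


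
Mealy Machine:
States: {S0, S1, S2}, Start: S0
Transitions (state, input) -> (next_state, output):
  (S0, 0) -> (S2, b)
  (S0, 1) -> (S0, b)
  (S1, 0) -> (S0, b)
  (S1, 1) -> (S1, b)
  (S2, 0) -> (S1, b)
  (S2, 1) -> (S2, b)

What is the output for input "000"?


Step-by-step:
  (S0, 0) -> (S2, b)
  (S2, 0) -> (S1, b)
  (S1, 0) -> (S0, b)

"bbb"
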